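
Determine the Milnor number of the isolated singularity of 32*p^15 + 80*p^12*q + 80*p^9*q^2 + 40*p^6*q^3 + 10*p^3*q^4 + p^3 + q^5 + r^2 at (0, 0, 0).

8

The Hessian of f at 0 is [[0, 0, 0], [0, 0, 0], [0, 0, 2]] with rank 1, so corank 2. A Groebner basis of the Jacobian ideal J(f) in C{p,q,r} is {q^4, p^2, r}; counting standard monomials gives mu = 8. Corank 2; j^3 = p^3 is a perfect cube, so E-series; the 5-jet and mu = 8 give E_8.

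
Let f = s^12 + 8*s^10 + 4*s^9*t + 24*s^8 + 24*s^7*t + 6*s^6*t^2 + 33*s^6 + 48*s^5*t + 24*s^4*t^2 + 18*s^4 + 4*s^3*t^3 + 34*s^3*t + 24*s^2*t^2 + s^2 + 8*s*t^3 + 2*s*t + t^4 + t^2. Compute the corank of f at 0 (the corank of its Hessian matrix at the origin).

Hessian at 0 has rank 1.

1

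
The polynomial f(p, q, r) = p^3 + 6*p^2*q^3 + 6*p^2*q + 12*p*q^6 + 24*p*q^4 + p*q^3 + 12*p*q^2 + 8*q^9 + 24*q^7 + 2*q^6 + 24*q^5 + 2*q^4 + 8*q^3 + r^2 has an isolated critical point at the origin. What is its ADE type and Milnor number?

Type E7, Milnor number mu = 7.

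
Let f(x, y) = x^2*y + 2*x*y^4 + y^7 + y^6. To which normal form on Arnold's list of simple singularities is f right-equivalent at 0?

D_7

The Hessian of f at 0 has rank 0. Corank 2; j^3 = x^2*y has shape L^2 M (L != M), so D-series; mu = 7 gives D_7.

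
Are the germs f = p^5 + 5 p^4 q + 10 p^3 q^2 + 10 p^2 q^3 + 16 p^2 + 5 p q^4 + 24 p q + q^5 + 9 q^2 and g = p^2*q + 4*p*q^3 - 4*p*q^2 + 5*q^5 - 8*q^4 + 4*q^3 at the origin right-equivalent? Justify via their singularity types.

No.

The Hessian of f at 0 has rank 1. Corank 1: A-series; mu = 4 gives A_4. The Hessian of g at 0 has rank 0. Corank 2; j^3 = q*(p - 2*q)^2 has shape L^2 M (L != M), so D-series; mu = 6 gives D_6. f is A_4 but g is D_6, hence not right-equivalent.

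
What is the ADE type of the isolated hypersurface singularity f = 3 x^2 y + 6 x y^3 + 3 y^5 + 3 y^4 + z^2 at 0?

D_5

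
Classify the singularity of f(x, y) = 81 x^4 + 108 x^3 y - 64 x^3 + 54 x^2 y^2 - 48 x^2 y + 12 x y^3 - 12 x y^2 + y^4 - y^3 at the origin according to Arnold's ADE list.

E_{6}

The Hessian of f at 0 is [[0, 0], [0, 0]] with rank 0, so corank 2. A Groebner basis of the Jacobian ideal J(f) in C{x,y} is {y^4, x*y^2 + 5*y^3/18, x^2 + x*y/2 + y^2/16}; counting standard monomials gives mu = 6. Corank 2; j^3 = -(4*x + y)^3 is a perfect cube, so E-series; the 4-jet and mu = 6 give E_6.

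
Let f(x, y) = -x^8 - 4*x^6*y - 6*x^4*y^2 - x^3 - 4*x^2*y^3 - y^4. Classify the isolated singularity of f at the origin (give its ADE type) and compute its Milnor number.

The Hessian of f at 0 has rank 0. Corank 2; j^3 = -x^3 is a perfect cube, so E-series; the 4-jet and mu = 6 give E_6.

Type E_{6}, Milnor number mu = 6.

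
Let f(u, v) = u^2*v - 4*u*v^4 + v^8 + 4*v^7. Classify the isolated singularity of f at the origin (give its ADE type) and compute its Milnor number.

Type D9, Milnor number mu = 9.

The Hessian of f at 0 has rank 0. Corank 2; j^3 = u^2*v has shape L^2 M (L != M), so D-series; mu = 9 gives D_9.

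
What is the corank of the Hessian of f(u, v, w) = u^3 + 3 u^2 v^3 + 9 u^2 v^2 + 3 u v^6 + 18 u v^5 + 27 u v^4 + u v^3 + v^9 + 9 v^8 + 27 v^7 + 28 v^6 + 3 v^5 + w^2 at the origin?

2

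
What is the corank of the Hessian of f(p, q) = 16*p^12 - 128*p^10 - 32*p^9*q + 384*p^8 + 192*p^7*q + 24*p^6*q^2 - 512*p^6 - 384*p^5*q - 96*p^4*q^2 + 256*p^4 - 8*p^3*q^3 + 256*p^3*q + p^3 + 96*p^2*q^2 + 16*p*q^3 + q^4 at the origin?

Hessian at 0 has rank 0.

2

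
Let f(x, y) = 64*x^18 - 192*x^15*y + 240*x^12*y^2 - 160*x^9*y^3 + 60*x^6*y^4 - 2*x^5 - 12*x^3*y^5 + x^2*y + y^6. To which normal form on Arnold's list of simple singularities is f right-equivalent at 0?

The Hessian of f at 0 is [[0, 0], [0, 0]] with rank 0, so corank 2. A Groebner basis of the Jacobian ideal J(f) in C{x,y} is {x^2/6 + y^5, x^3, x*y}; counting standard monomials gives mu = 7. Corank 2; j^3 = x^2*y has shape L^2 M (L != M), so D-series; mu = 7 gives D_7.

D_{7}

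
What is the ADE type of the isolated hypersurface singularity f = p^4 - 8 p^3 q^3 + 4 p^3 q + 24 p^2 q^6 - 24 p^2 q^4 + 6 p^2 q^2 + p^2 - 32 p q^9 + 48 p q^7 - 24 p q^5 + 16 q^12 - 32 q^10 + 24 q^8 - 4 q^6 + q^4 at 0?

A3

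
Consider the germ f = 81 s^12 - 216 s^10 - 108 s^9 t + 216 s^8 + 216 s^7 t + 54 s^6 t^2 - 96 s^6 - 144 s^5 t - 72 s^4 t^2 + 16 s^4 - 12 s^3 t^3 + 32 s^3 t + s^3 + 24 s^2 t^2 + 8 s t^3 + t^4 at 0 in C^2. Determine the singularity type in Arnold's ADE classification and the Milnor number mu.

Type E_6, Milnor number mu = 6.

The Hessian of f at 0 has rank 0. Corank 2; j^3 = s^3 is a perfect cube, so E-series; the 4-jet and mu = 6 give E_6.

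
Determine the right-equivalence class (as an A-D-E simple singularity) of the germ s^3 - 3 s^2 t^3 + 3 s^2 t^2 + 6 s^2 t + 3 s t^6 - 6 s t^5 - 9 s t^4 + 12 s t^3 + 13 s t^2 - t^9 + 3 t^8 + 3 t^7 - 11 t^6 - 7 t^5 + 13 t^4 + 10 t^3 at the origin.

D_{4}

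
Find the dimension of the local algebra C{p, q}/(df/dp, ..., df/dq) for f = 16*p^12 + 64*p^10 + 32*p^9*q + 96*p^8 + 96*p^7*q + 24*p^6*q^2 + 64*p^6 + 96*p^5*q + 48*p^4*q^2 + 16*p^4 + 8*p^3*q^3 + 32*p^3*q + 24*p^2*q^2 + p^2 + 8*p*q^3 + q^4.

The Hessian of f at 0 has rank 1. Corank 1: A-series; mu = 3 gives A_3.

3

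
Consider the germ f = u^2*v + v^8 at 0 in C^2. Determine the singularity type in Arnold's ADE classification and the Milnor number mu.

Type D_{9}, Milnor number mu = 9.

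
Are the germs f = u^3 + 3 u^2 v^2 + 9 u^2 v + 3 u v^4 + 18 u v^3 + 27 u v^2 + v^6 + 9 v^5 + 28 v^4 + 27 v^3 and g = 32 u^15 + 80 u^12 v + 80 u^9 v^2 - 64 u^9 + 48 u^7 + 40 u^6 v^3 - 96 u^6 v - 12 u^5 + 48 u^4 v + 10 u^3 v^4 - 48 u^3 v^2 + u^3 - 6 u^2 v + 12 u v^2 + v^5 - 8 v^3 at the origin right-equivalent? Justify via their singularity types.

The Hessian of f at 0 is [[0, 0], [0, 0]] with rank 0, so corank 2. A Groebner basis of the Jacobian ideal J(f) in C{u,v} is {u^3 + 27*u^2/2 + 81*u*v + 243*v^2/2, u^2*v - 3*u^2 - 18*u*v - 27*v^2, u^2/2 + u*v^2 + 3*u*v + 9*v^2/2, v^3}; counting standard monomials gives mu = 6. Corank 2; j^3 = (u + 3*v)^3 is a perfect cube, so E-series; the 4-jet and mu = 6 give E_6. The Hessian of g at 0 is [[0, 0], [0, 0]] with rank 0, so corank 2. A Groebner basis of the Jacobian ideal J(g) in C{u,v} is {-u^2/64 + u*v^3 + u*v/16 - v^2/16, v^4, u^3 - 12*u*v^2 + 16*v^3, u^2*v - 4*u*v^2 + 4*v^3}; counting standard monomials gives mu = 8. Corank 2; j^3 = (u - 2*v)^3 is a perfect cube, so E-series; the 5-jet and mu = 8 give E_8. f is E_6 but g is E_8, hence not right-equivalent.

No.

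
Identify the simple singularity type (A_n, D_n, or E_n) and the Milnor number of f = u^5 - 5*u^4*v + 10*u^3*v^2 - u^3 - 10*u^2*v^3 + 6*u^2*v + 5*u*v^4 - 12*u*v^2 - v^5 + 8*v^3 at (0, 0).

The Hessian of f at 0 has rank 0. Corank 2; j^3 = -(u - 2*v)^3 is a perfect cube, so E-series; the 5-jet and mu = 8 give E_8.

Type E8, Milnor number mu = 8.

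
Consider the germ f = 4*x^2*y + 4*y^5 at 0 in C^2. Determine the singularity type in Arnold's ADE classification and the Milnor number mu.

The Hessian of f at 0 is [[0, 0], [0, 0]] with rank 0, so corank 2. A Groebner basis of the Jacobian ideal J(f) in C{x,y} is {x^2/5 + y^4, x^3, x*y}; counting standard monomials gives mu = 6. Corank 2; j^3 = 4*x^2*y has shape L^2 M (L != M), so D-series; mu = 6 gives D_6.

Type D6, Milnor number mu = 6.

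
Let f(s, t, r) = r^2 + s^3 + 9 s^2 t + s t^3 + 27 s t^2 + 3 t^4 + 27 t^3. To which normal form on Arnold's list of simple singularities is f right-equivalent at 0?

E_7

The Hessian of f at 0 is [[0, 0, 0], [0, 0, 0], [0, 0, 2]] with rank 1, so corank 2. A Groebner basis of the Jacobian ideal J(f) in C{s,t,r} is {s^3 + 9*s^2*t + 162*s^2 + 972*s*t + 1458*t^2, -9*s^2 + s*t^2 - 54*s*t - 81*t^2, 3*s^2 + 18*s*t + t^3 + 27*t^2, r}; counting standard monomials gives mu = 7. Corank 2; j^3 = (s + 3*t)^3 is a perfect cube, so E-series; the 4-jet and mu = 7 give E_7.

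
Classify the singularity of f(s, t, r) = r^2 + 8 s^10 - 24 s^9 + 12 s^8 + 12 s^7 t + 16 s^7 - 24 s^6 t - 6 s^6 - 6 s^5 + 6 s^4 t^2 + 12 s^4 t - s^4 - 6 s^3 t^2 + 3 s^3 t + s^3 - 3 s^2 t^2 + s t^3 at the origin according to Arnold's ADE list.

The Hessian of f at 0 has rank 1. Corank 2; j^3 = s^3 is a perfect cube, so E-series; the 4-jet and mu = 7 give E_7.

E_{7}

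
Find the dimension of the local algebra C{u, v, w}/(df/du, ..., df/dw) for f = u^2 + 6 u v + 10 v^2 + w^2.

1

The Hessian of f at 0 has rank 3. Corank 0: nondegenerate Morse point, so A_1.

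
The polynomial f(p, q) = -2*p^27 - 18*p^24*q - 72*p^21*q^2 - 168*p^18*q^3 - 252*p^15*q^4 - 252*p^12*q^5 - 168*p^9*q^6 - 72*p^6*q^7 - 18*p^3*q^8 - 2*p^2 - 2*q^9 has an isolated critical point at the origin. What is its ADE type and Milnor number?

The Hessian of f at 0 is [[-4, 0], [0, 0]] with rank 1, so corank 1. A Groebner basis of the Jacobian ideal J(f) in C{p,q} is {q^8, p}; counting standard monomials gives mu = 8. Corank 1: A-series; mu = 8 gives A_8.

Type A_8, Milnor number mu = 8.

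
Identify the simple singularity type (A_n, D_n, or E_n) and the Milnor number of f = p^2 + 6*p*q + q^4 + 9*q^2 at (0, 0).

Type A_3, Milnor number mu = 3.

The Hessian of f at 0 is [[2, 6], [6, 18]] with rank 1, so corank 1. A Groebner basis of the Jacobian ideal J(f) in C{p,q} is {q^3, p + 3*q}; counting standard monomials gives mu = 3. Corank 1: A-series; mu = 3 gives A_3.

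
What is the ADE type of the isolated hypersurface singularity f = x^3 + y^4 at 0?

The Hessian of f at 0 has rank 0. Corank 2; j^3 = x^3 is a perfect cube, so E-series; the 4-jet and mu = 6 give E_6.

E6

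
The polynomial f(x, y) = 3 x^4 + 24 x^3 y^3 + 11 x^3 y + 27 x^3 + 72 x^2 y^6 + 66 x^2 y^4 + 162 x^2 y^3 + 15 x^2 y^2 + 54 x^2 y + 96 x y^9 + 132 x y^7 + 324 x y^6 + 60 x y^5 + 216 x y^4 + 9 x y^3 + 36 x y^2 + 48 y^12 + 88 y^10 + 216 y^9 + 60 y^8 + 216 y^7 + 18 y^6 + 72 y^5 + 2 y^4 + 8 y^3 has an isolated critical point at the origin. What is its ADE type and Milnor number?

Type E7, Milnor number mu = 7.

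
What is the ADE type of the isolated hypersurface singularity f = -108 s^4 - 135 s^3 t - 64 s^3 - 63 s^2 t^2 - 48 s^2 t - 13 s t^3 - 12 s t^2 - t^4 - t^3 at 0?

The Hessian of f at 0 is [[0, 0], [0, 0]] with rank 0, so corank 2. A Groebner basis of the Jacobian ideal J(f) in C{s,t} is {65536*s^2/3 + 32768*s*t/3 + t^4 + 64*t^3/9 + 4096*t^2/3, s^3 + 112*s^2/3 + 56*s*t/3 + t^3/36 + 7*t^2/3, s^2*t - 832*s^2/9 - 416*s*t/9 - 5*t^3/54 - 52*t^2/9, 512*s^2/3 + s*t^2 + 256*s*t/3 + 11*t^3/36 + 32*t^2/3}; counting standard monomials gives mu = 7. Corank 2; j^3 = -(4*s + t)^3 is a perfect cube, so E-series; the 4-jet and mu = 7 give E_7.

E_{7}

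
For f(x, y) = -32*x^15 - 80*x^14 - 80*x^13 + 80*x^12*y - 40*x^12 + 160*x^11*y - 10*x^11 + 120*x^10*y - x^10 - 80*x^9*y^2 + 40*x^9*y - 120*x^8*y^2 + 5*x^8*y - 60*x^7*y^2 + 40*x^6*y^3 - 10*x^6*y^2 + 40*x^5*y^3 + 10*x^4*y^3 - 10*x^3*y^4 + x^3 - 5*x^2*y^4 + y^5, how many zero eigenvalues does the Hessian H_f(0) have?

2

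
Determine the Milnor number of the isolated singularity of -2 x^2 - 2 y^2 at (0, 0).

1

The Hessian of f at 0 has rank 2. Corank 0: nondegenerate Morse point, so A_1.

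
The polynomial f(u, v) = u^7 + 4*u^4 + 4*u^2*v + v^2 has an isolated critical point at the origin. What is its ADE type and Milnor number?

Type A_{6}, Milnor number mu = 6.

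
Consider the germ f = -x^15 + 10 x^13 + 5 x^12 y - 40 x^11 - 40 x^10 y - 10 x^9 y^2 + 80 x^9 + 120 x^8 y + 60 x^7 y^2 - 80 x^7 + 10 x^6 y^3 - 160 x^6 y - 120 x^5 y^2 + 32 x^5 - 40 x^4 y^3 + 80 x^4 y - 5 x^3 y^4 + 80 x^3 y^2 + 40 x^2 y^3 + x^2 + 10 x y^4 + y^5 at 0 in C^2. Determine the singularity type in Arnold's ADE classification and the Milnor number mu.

Type A_4, Milnor number mu = 4.

The Hessian of f at 0 has rank 1. Corank 1: A-series; mu = 4 gives A_4.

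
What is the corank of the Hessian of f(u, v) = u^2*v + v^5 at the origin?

2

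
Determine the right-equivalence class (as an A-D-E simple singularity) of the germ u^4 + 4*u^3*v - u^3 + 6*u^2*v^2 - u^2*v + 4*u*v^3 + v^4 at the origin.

The Hessian of f at 0 is [[0, 0], [0, 0]] with rank 0, so corank 2. A Groebner basis of the Jacobian ideal J(f) in C{u,v} is {u*v^2, u*v/4 + v^3, u^2 + u*v}; counting standard monomials gives mu = 5. Corank 2; j^3 = -u^2*(u + v) has shape L^2 M (L != M), so D-series; mu = 5 gives D_5.

D5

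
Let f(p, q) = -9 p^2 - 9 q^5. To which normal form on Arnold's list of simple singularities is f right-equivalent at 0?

The Hessian of f at 0 is [[-18, 0], [0, 0]] with rank 1, so corank 1. A Groebner basis of the Jacobian ideal J(f) in C{p,q} is {q^4, p}; counting standard monomials gives mu = 4. Corank 1: A-series; mu = 4 gives A_4.

A_4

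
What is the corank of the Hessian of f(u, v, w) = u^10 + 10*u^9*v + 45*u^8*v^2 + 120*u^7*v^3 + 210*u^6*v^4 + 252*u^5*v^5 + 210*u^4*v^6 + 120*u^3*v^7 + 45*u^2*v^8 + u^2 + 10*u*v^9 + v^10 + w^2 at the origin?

The Hessian at 0 is [[2, 0, 0], [0, 0, 0], [0, 0, 2]] of rank 2; hence corank 1.

1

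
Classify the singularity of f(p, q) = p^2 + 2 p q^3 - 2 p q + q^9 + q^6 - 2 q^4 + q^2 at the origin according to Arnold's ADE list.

The Hessian of f at 0 has rank 1. Corank 1: A-series; mu = 8 gives A_8.

A_{8}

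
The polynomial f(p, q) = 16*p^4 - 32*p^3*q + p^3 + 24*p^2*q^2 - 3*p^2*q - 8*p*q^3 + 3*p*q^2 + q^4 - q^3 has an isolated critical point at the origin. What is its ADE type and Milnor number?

Type E_6, Milnor number mu = 6.

The Hessian of f at 0 is [[0, 0], [0, 0]] with rank 0, so corank 2. A Groebner basis of the Jacobian ideal J(f) in C{p,q} is {q^4, p*q^2 - 5*q^3/6, p^2 - 2*p*q + q^2}; counting standard monomials gives mu = 6. Corank 2; j^3 = (p - q)^3 is a perfect cube, so E-series; the 4-jet and mu = 6 give E_6.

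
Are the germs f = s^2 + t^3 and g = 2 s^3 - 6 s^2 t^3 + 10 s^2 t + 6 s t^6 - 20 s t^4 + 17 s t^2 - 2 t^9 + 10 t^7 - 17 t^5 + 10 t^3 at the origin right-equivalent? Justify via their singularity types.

The Hessian of f at 0 is [[2, 0], [0, 0]] with rank 1, so corank 1. A Groebner basis of the Jacobian ideal J(f) in C{s,t} is {t^2, s}; counting standard monomials gives mu = 2. Corank 1: A-series; mu = 2 gives A_2. The Hessian of g at 0 is [[0, 0], [0, 0]] with rank 0, so corank 2. A Groebner basis of the Jacobian ideal J(g) in C{s,t} is {t^3, s^2 - 11*t^2/2, s*t + 5*t^2/2}; counting standard monomials gives mu = 4. Corank 2; j^3 = (s + 2*t)*(2*s^2 + 6*s*t + 5*t^2) splits into three distinct lines over C (the quadratic factor has nonzero discriminant), so D_4. f is A_2 but g is D_4, hence not right-equivalent.

No.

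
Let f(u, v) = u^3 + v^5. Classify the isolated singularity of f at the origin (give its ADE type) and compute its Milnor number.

Type E_8, Milnor number mu = 8.

The Hessian of f at 0 is [[0, 0], [0, 0]] with rank 0, so corank 2. A Groebner basis of the Jacobian ideal J(f) in C{u,v} is {v^4, u^2}; counting standard monomials gives mu = 8. Corank 2; j^3 = u^3 is a perfect cube, so E-series; the 5-jet and mu = 8 give E_8.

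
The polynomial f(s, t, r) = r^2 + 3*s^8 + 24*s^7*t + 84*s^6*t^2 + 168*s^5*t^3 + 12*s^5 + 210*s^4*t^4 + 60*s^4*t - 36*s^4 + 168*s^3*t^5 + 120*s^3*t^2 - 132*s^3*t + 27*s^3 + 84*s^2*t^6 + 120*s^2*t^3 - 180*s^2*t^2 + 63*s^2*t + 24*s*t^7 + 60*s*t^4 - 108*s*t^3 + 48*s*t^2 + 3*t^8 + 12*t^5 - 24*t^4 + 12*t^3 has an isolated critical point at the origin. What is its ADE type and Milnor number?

Type D9, Milnor number mu = 9.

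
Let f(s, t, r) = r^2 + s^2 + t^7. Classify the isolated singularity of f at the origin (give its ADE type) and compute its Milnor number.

Type A_6, Milnor number mu = 6.

The Hessian of f at 0 has rank 2. Corank 1: A-series; mu = 6 gives A_6.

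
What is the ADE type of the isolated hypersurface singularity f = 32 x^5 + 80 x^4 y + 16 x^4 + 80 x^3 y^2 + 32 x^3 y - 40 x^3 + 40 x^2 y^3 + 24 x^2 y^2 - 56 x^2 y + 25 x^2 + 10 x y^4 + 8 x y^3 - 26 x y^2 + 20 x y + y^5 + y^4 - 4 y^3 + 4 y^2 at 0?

A4

The Hessian of f at 0 is [[50, 20], [20, 8]] with rank 1, so corank 1. A Groebner basis of the Jacobian ideal J(f) in C{x,y} is {-3125*x/4 + y^3 + 25*y^2/4 - 625*y/2, x^2 + 5*x - y^2/5 + 2*y, x*y - 25*x/4 + 9*y^2/20 - 5*y/2}; counting standard monomials gives mu = 4. Corank 1: A-series; mu = 4 gives A_4.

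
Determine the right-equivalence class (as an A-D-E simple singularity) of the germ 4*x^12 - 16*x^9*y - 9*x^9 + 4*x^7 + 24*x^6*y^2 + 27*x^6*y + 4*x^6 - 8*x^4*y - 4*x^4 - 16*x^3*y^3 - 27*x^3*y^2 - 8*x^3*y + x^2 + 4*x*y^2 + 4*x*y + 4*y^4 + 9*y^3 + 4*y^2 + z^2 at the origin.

The Hessian of f at 0 is [[2, 4, 0], [4, 8, 0], [0, 0, 2]] with rank 2, so corank 1. A Groebner basis of the Jacobian ideal J(f) in C{x,y,z} is {y^2, x + 2*y, z}; counting standard monomials gives mu = 2. Corank 1: A-series; mu = 2 gives A_2.

A_{2}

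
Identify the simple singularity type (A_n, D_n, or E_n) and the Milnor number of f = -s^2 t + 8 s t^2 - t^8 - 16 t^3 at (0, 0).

Type D_{9}, Milnor number mu = 9.

The Hessian of f at 0 is [[0, 0], [0, 0]] with rank 0, so corank 2. A Groebner basis of the Jacobian ideal J(f) in C{s,t} is {s^2/8 + t^7 - 2*t^2, s^3 - 64*t^3, s*t - 4*t^2}; counting standard monomials gives mu = 9. Corank 2; j^3 = -t*(s - 4*t)^2 has shape L^2 M (L != M), so D-series; mu = 9 gives D_9.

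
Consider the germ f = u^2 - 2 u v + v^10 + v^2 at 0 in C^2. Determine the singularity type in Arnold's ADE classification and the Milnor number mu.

Type A9, Milnor number mu = 9.

The Hessian of f at 0 has rank 1. Corank 1: A-series; mu = 9 gives A_9.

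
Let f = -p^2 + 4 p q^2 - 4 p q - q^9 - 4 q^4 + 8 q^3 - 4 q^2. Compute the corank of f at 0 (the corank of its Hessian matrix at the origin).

1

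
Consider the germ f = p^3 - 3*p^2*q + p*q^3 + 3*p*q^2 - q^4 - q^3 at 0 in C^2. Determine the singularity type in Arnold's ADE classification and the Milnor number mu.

Type E7, Milnor number mu = 7.

The Hessian of f at 0 is [[0, 0], [0, 0]] with rank 0, so corank 2. A Groebner basis of the Jacobian ideal J(f) in C{p,q} is {p^3 - 3*p^2*q - 6*p^2 + 12*p*q - 6*q^2, 3*p^2 + p*q^2 - 6*p*q + 3*q^2, 3*p^2 - 6*p*q + q^3 + 3*q^2}; counting standard monomials gives mu = 7. Corank 2; j^3 = (p - q)^3 is a perfect cube, so E-series; the 4-jet and mu = 7 give E_7.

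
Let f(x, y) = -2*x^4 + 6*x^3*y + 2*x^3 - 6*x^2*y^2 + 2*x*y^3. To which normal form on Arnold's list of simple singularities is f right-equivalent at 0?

The Hessian of f at 0 is [[0, 0], [0, 0]] with rank 0, so corank 2. A Groebner basis of the Jacobian ideal J(f) in C{x,y} is {3*x^2 + y^4 + y^3, x^3, x^2*y - x^2 - y^3/3, -2*x^2 + x*y^2 - 2*y^3/3}; counting standard monomials gives mu = 7. Corank 2; j^3 = 2*x^3 is a perfect cube, so E-series; the 4-jet and mu = 7 give E_7.

E7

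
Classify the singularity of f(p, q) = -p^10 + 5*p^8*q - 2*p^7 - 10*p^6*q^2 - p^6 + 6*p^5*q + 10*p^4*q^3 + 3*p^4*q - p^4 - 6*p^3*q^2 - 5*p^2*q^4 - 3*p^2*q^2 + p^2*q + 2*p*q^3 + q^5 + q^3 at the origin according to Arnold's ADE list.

The Hessian of f at 0 has rank 0. Corank 2; j^3 = q*(p^2 + q^2) splits into three distinct lines over C (the quadratic factor has nonzero discriminant), so D_4.

D_4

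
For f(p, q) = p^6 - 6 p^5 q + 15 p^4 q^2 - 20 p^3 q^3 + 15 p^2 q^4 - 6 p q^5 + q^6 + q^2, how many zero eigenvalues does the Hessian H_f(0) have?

1

The Hessian at 0 is [[0, 0], [0, 2]] of rank 1; hence corank 1.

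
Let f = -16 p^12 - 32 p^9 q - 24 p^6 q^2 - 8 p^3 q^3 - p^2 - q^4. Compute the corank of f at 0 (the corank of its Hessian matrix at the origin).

Hessian at 0 has rank 1.

1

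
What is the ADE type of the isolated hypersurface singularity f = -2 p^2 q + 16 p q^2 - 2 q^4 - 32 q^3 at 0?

The Hessian of f at 0 has rank 0. Corank 2; j^3 = -2*q*(p - 4*q)^2 has shape L^2 M (L != M), so D-series; mu = 5 gives D_5.

D5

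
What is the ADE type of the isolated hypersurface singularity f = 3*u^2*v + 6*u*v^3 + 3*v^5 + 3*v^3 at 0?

The Hessian of f at 0 is [[0, 0], [0, 0]] with rank 0, so corank 2. A Groebner basis of the Jacobian ideal J(f) in C{u,v} is {v^3, u^2 + 3*v^2, u*v}; counting standard monomials gives mu = 4. Corank 2; j^3 = 3*v*(u^2 + v^2) splits into three distinct lines over C (the quadratic factor has nonzero discriminant), so D_4.

D_{4}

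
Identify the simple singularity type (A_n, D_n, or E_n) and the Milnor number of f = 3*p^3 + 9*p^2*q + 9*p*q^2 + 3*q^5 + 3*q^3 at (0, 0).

The Hessian of f at 0 is [[0, 0], [0, 0]] with rank 0, so corank 2. A Groebner basis of the Jacobian ideal J(f) in C{p,q} is {q^4, p^2 + 2*p*q + q^2}; counting standard monomials gives mu = 8. Corank 2; j^3 = 3*(p + q)^3 is a perfect cube, so E-series; the 5-jet and mu = 8 give E_8.

Type E8, Milnor number mu = 8.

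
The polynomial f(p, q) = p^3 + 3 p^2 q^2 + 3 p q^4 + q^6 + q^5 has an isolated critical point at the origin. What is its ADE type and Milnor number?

The Hessian of f at 0 has rank 0. Corank 2; j^3 = p^3 is a perfect cube, so E-series; the 5-jet and mu = 8 give E_8.

Type E_{8}, Milnor number mu = 8.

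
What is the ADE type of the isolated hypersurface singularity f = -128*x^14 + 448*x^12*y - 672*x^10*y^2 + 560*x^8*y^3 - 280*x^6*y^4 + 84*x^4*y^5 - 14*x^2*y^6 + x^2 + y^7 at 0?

A_6

The Hessian of f at 0 has rank 1. Corank 1: A-series; mu = 6 gives A_6.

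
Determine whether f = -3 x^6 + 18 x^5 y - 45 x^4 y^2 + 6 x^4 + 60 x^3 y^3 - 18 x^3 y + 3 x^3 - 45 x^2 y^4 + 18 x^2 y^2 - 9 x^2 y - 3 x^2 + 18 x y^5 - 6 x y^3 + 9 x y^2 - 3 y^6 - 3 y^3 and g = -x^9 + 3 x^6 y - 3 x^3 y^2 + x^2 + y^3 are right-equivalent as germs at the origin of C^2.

Yes.

The Hessian of f at 0 is [[-6, 0], [0, 0]] with rank 1, so corank 1. A Groebner basis of the Jacobian ideal J(f) in C{x,y} is {y^2, x}; counting standard monomials gives mu = 2. Corank 1: A-series; mu = 2 gives A_2. The Hessian of g at 0 is [[2, 0], [0, 0]] with rank 1, so corank 1. A Groebner basis of the Jacobian ideal J(g) in C{x,y} is {y^2, x}; counting standard monomials gives mu = 2. Corank 1: A-series; mu = 2 gives A_2. Both have type A_2, hence right-equivalent.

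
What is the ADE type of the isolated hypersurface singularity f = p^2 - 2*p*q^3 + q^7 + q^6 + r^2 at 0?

A_{6}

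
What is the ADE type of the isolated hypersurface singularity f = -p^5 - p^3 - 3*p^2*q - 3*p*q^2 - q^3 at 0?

E_{8}

The Hessian of f at 0 has rank 0. Corank 2; j^3 = -(p + q)^3 is a perfect cube, so E-series; the 5-jet and mu = 8 give E_8.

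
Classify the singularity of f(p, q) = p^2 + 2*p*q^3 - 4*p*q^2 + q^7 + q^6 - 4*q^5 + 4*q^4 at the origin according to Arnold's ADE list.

The Hessian of f at 0 has rank 1. Corank 1: A-series; mu = 6 gives A_6.

A6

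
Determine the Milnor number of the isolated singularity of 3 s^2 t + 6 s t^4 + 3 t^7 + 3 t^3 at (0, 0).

The Hessian of f at 0 is [[0, 0], [0, 0]] with rank 0, so corank 2. A Groebner basis of the Jacobian ideal J(f) in C{s,t} is {t^3, s^2 + 3*t^2, s*t}; counting standard monomials gives mu = 4. Corank 2; j^3 = 3*t*(s^2 + t^2) splits into three distinct lines over C (the quadratic factor has nonzero discriminant), so D_4.

4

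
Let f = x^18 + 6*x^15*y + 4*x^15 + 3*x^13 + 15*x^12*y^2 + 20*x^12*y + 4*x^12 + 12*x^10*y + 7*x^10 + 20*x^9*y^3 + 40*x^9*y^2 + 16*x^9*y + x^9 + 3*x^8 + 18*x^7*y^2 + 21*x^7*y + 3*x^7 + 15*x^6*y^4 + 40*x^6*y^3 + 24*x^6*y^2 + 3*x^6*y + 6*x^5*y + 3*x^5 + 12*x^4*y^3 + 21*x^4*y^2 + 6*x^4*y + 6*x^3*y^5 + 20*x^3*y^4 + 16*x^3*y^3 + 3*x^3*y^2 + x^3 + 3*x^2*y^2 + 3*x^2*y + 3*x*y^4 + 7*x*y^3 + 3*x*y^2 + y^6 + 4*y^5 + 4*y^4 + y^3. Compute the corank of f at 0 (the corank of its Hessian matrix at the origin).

Hessian at 0 has rank 0.

2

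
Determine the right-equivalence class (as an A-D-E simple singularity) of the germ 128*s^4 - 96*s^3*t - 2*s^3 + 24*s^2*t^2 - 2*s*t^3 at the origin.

E7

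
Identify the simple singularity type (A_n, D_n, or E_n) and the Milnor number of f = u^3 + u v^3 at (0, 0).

Type E7, Milnor number mu = 7.

The Hessian of f at 0 is [[0, 0], [0, 0]] with rank 0, so corank 2. A Groebner basis of the Jacobian ideal J(f) in C{u,v} is {u^3, u*v^2, 3*u^2 + v^3}; counting standard monomials gives mu = 7. Corank 2; j^3 = u^3 is a perfect cube, so E-series; the 4-jet and mu = 7 give E_7.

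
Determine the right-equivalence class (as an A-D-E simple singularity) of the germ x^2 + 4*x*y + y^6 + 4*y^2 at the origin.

A_5

The Hessian of f at 0 has rank 1. Corank 1: A-series; mu = 5 gives A_5.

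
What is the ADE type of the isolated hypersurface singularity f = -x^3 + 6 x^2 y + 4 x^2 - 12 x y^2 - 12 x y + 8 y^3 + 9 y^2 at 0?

The Hessian of f at 0 is [[8, -12], [-12, 18]] with rank 1, so corank 1. A Groebner basis of the Jacobian ideal J(f) in C{x,y} is {y^2, x - 3*y/2}; counting standard monomials gives mu = 2. Corank 1: A-series; mu = 2 gives A_2.

A_2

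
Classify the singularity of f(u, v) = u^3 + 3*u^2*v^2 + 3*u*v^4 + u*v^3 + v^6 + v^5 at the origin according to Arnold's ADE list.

E_7

The Hessian of f at 0 is [[0, 0], [0, 0]] with rank 0, so corank 2. A Groebner basis of the Jacobian ideal J(f) in C{u,v} is {-u^2 + v^4 - v^3/3, u^3, u^2*v + u^2/3 + v^3/9, u^2 + u*v^2 + v^3/3}; counting standard monomials gives mu = 7. Corank 2; j^3 = u^3 is a perfect cube, so E-series; the 4-jet and mu = 7 give E_7.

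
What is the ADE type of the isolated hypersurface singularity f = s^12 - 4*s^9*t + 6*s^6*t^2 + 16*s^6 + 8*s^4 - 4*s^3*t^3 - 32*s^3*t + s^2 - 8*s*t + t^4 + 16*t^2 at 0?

A3

The Hessian of f at 0 is [[2, -8], [-8, 32]] with rank 1, so corank 1. A Groebner basis of the Jacobian ideal J(f) in C{s,t} is {t^3, s - 4*t}; counting standard monomials gives mu = 3. Corank 1: A-series; mu = 3 gives A_3.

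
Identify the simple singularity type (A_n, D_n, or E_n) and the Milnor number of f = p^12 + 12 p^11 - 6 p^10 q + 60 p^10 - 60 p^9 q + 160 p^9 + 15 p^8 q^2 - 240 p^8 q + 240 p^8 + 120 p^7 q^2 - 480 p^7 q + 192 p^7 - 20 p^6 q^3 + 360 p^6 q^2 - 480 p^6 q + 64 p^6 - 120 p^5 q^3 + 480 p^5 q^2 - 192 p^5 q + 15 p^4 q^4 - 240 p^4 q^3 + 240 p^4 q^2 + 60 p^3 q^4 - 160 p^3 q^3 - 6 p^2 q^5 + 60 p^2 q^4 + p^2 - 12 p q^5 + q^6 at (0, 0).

The Hessian of f at 0 is [[2, 0], [0, 0]] with rank 1, so corank 1. A Groebner basis of the Jacobian ideal J(f) in C{p,q} is {q^5, p}; counting standard monomials gives mu = 5. Corank 1: A-series; mu = 5 gives A_5.

Type A_5, Milnor number mu = 5.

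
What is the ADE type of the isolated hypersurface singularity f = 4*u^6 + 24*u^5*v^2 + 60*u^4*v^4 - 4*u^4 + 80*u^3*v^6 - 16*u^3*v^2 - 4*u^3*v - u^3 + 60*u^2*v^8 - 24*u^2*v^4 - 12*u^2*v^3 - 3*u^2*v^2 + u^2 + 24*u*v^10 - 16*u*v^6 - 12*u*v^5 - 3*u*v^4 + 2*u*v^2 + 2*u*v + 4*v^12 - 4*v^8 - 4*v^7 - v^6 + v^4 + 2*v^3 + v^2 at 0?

A_2

The Hessian of f at 0 has rank 1. Corank 1: A-series; mu = 2 gives A_2.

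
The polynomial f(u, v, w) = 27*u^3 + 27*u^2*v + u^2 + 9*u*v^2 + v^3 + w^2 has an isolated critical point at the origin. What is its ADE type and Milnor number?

Type A_{2}, Milnor number mu = 2.

The Hessian of f at 0 has rank 2. Corank 1: A-series; mu = 2 gives A_2.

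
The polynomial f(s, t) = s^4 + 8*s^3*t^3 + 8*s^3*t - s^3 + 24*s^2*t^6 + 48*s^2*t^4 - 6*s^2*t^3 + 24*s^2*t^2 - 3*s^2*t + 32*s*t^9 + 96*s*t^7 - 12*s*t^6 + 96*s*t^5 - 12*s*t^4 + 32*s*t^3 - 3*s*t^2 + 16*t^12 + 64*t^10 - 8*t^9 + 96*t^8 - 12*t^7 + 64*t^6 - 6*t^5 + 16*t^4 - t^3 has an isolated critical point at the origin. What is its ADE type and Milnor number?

The Hessian of f at 0 has rank 0. Corank 2; j^3 = -(s + t)^3 is a perfect cube, so E-series; the 4-jet and mu = 6 give E_6.

Type E_{6}, Milnor number mu = 6.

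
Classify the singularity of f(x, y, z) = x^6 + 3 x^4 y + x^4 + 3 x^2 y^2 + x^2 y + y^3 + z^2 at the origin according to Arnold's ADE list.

The Hessian of f at 0 is [[0, 0, 0], [0, 0, 0], [0, 0, 2]] with rank 1, so corank 2. A Groebner basis of the Jacobian ideal J(f) in C{x,y,z} is {y^3, x^2 + 3*y^2, x*y, z}; counting standard monomials gives mu = 4. Corank 2; j^3 = y*(x^2 + y^2) splits into three distinct lines over C (the quadratic factor has nonzero discriminant), so D_4.

D_{4}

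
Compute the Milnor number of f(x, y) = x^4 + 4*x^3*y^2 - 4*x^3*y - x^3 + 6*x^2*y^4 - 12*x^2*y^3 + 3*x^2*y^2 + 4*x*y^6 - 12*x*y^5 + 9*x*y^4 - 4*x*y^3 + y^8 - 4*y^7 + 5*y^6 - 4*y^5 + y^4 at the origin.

6

The Hessian of f at 0 is [[0, 0], [0, 0]] with rank 0, so corank 2. A Groebner basis of the Jacobian ideal J(f) in C{x,y} is {x^3, x^2*y, x^2/2 + x*y^2, 3*x^2/2 + y^3}; counting standard monomials gives mu = 6. Corank 2; j^3 = -x^3 is a perfect cube, so E-series; the 4-jet and mu = 6 give E_6.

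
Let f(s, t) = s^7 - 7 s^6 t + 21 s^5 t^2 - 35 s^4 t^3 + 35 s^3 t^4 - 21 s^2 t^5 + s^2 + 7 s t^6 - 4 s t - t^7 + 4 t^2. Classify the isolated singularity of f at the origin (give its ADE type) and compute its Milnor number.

Type A6, Milnor number mu = 6.

The Hessian of f at 0 has rank 1. Corank 1: A-series; mu = 6 gives A_6.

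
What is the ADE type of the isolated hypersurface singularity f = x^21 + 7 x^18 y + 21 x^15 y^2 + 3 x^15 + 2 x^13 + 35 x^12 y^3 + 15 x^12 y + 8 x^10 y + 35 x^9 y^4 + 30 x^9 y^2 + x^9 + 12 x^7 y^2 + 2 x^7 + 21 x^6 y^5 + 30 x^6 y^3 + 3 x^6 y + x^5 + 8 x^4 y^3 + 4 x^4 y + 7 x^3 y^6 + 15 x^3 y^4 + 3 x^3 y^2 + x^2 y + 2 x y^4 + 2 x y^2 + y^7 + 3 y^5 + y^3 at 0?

D_6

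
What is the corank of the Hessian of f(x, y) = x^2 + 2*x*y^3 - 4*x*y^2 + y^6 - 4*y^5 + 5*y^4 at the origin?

1

Hessian at 0 has rank 1.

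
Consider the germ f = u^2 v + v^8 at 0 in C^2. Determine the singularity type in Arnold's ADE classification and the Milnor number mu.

Type D9, Milnor number mu = 9.

The Hessian of f at 0 has rank 0. Corank 2; j^3 = u^2*v has shape L^2 M (L != M), so D-series; mu = 9 gives D_9.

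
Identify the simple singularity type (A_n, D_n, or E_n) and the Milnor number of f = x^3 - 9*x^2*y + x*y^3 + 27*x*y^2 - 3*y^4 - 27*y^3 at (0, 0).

Type E7, Milnor number mu = 7.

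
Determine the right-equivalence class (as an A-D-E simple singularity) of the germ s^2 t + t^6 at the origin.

D7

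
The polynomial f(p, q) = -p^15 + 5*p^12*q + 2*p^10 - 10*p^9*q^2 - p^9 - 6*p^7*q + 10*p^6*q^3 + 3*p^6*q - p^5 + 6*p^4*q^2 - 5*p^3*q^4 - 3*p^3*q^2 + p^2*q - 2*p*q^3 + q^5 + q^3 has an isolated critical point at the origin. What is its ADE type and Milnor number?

Type D_4, Milnor number mu = 4.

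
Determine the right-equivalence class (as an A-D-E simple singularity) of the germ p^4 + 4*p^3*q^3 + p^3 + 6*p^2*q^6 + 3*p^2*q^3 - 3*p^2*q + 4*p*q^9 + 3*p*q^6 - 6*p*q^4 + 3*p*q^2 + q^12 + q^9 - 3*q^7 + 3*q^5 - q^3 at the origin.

The Hessian of f at 0 has rank 0. Corank 2; j^3 = (p - q)^3 is a perfect cube, so E-series; the 4-jet and mu = 6 give E_6.

E6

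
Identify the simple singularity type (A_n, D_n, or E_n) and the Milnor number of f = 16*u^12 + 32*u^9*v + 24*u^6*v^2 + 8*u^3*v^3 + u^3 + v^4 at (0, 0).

Type E6, Milnor number mu = 6.

The Hessian of f at 0 is [[0, 0], [0, 0]] with rank 0, so corank 2. A Groebner basis of the Jacobian ideal J(f) in C{u,v} is {v^3, u^2}; counting standard monomials gives mu = 6. Corank 2; j^3 = u^3 is a perfect cube, so E-series; the 4-jet and mu = 6 give E_6.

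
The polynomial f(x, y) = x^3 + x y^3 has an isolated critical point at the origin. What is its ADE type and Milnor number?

Type E7, Milnor number mu = 7.

The Hessian of f at 0 has rank 0. Corank 2; j^3 = x^3 is a perfect cube, so E-series; the 4-jet and mu = 7 give E_7.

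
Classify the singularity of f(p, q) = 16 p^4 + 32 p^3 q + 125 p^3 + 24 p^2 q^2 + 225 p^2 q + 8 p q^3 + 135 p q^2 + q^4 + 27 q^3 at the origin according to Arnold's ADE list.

The Hessian of f at 0 has rank 0. Corank 2; j^3 = (5*p + 3*q)^3 is a perfect cube, so E-series; the 4-jet and mu = 6 give E_6.

E6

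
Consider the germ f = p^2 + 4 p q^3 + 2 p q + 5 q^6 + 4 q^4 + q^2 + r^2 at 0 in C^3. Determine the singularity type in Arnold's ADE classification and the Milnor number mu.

The Hessian of f at 0 is [[2, 2, 0], [2, 2, 0], [0, 0, 2]] with rank 2, so corank 1. A Groebner basis of the Jacobian ideal J(f) in C{p,q,r} is {p*q^2 - p/2 - q/2, p/2 + q^3 + q/2, p^2 + 2*p*q + q^2, r}; counting standard monomials gives mu = 5. Corank 1: A-series; mu = 5 gives A_5.

Type A5, Milnor number mu = 5.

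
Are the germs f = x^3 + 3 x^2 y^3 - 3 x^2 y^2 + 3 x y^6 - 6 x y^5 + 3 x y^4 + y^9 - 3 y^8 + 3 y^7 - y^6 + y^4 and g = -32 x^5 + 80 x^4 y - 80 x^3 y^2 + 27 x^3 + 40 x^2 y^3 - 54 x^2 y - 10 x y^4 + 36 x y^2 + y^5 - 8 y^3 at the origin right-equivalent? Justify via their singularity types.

No.

The Hessian of f at 0 has rank 0. Corank 2; j^3 = x^3 is a perfect cube, so E-series; the 4-jet and mu = 6 give E_6. The Hessian of g at 0 has rank 0. Corank 2; j^3 = (3*x - 2*y)^3 is a perfect cube, so E-series; the 5-jet and mu = 8 give E_8. f is E_6 but g is E_8, hence not right-equivalent.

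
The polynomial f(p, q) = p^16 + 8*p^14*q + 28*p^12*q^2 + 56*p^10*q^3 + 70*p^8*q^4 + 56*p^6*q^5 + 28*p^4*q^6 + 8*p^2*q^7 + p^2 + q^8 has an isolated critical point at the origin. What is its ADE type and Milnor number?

Type A_7, Milnor number mu = 7.

The Hessian of f at 0 is [[2, 0], [0, 0]] with rank 1, so corank 1. A Groebner basis of the Jacobian ideal J(f) in C{p,q} is {q^7, p}; counting standard monomials gives mu = 7. Corank 1: A-series; mu = 7 gives A_7.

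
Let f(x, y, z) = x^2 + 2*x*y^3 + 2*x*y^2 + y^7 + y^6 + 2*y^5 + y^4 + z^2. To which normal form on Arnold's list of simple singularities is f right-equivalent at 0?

A_6

The Hessian of f at 0 is [[2, 0, 0], [0, 0, 0], [0, 0, 2]] with rank 2, so corank 1. A Groebner basis of the Jacobian ideal J(f) in C{x,y,z} is {x^3, x^2*y - x^2/2 - x*y/2 + x/2 + y^2/2, x^2/2 + x*y^2 - x*y/2 + x/2 + y^2/2, x + y^3 + y^2, z}; counting standard monomials gives mu = 6. Corank 1: A-series; mu = 6 gives A_6.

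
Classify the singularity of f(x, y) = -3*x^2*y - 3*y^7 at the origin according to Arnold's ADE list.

The Hessian of f at 0 has rank 0. Corank 2; j^3 = -3*x^2*y has shape L^2 M (L != M), so D-series; mu = 8 gives D_8.

D8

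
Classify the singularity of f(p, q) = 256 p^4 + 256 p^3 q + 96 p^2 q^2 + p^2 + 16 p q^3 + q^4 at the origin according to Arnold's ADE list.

A_3

The Hessian of f at 0 has rank 1. Corank 1: A-series; mu = 3 gives A_3.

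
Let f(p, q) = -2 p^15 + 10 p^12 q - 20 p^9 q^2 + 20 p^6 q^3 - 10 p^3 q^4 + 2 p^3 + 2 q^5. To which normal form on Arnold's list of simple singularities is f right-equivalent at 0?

E_{8}

The Hessian of f at 0 has rank 0. Corank 2; j^3 = 2*p^3 is a perfect cube, so E-series; the 5-jet and mu = 8 give E_8.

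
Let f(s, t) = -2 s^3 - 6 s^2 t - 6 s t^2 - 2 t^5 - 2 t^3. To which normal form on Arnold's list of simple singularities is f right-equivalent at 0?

E_8

The Hessian of f at 0 is [[0, 0], [0, 0]] with rank 0, so corank 2. A Groebner basis of the Jacobian ideal J(f) in C{s,t} is {t^4, s^2 + 2*s*t + t^2}; counting standard monomials gives mu = 8. Corank 2; j^3 = -2*(s + t)^3 is a perfect cube, so E-series; the 5-jet and mu = 8 give E_8.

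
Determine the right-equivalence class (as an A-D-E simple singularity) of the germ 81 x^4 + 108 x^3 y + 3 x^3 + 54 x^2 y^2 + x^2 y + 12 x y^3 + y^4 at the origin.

The Hessian of f at 0 has rank 0. Corank 2; j^3 = x^2*(3*x + y) has shape L^2 M (L != M), so D-series; mu = 5 gives D_5.

D5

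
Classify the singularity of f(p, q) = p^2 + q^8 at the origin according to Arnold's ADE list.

A_7

The Hessian of f at 0 has rank 1. Corank 1: A-series; mu = 7 gives A_7.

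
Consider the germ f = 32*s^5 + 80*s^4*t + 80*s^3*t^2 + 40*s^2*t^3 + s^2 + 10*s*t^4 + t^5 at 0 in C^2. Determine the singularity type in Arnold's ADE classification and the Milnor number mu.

Type A4, Milnor number mu = 4.

The Hessian of f at 0 has rank 1. Corank 1: A-series; mu = 4 gives A_4.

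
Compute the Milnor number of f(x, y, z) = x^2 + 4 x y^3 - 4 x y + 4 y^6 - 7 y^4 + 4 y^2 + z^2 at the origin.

3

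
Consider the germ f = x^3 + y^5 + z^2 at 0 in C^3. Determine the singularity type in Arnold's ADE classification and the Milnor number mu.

Type E_{8}, Milnor number mu = 8.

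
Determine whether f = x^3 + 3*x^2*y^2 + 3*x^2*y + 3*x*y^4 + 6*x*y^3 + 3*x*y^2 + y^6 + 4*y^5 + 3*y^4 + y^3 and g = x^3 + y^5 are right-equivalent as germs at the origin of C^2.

Yes.

The Hessian of f at 0 has rank 0. Corank 2; j^3 = (x + y)^3 is a perfect cube, so E-series; the 5-jet and mu = 8 give E_8. The Hessian of g at 0 has rank 0. Corank 2; j^3 = x^3 is a perfect cube, so E-series; the 5-jet and mu = 8 give E_8. Both have type E_8, hence right-equivalent.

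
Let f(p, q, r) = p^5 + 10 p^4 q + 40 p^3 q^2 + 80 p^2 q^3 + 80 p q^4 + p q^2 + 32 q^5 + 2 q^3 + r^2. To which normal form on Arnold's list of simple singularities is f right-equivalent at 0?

D6

The Hessian of f at 0 has rank 1. Corank 2; j^3 = q^2*(p + 2*q) has shape L^2 M (L != M), so D-series; mu = 6 gives D_6.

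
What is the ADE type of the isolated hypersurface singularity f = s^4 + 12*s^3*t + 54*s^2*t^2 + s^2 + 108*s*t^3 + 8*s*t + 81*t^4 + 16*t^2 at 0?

The Hessian of f at 0 has rank 1. Corank 1: A-series; mu = 3 gives A_3.

A_3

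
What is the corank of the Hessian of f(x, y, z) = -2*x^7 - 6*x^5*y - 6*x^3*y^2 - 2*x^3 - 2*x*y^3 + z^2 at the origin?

The Hessian at 0 is [[0, 0, 0], [0, 0, 0], [0, 0, 2]] of rank 1; hence corank 2.

2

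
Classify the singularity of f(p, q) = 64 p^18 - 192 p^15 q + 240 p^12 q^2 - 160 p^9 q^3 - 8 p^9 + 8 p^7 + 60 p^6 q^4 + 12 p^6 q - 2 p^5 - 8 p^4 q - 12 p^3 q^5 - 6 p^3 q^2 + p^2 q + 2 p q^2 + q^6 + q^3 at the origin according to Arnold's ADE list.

D7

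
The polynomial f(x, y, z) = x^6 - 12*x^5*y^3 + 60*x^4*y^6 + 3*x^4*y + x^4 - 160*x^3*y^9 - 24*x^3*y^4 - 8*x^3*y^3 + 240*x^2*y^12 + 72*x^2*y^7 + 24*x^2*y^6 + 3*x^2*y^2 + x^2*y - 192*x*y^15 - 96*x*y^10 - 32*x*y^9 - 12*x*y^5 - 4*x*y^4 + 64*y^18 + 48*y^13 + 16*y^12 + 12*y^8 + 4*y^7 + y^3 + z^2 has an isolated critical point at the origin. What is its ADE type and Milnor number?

Type D4, Milnor number mu = 4.

The Hessian of f at 0 is [[0, 0, 0], [0, 0, 0], [0, 0, 2]] with rank 1, so corank 2. A Groebner basis of the Jacobian ideal J(f) in C{x,y,z} is {y^3, x^2 + 3*y^2, x*y, z}; counting standard monomials gives mu = 4. Corank 2; j^3 = y*(x^2 + y^2) splits into three distinct lines over C (the quadratic factor has nonzero discriminant), so D_4.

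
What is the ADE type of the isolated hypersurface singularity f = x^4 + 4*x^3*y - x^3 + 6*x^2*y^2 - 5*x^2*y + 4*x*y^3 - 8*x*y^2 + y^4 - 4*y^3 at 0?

D_5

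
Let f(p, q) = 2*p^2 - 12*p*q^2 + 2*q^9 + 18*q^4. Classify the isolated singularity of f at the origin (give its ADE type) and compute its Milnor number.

The Hessian of f at 0 has rank 1. Corank 1: A-series; mu = 8 gives A_8.

Type A_{8}, Milnor number mu = 8.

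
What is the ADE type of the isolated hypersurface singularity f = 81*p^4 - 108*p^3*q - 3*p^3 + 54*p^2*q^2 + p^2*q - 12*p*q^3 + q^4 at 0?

The Hessian of f at 0 is [[0, 0], [0, 0]] with rank 0, so corank 2. A Groebner basis of the Jacobian ideal J(f) in C{p,q} is {p*q^2, p*q/12 + q^3, p^2 - p*q/3}; counting standard monomials gives mu = 5. Corank 2; j^3 = -p^2*(3*p - q) has shape L^2 M (L != M), so D-series; mu = 5 gives D_5.

D_5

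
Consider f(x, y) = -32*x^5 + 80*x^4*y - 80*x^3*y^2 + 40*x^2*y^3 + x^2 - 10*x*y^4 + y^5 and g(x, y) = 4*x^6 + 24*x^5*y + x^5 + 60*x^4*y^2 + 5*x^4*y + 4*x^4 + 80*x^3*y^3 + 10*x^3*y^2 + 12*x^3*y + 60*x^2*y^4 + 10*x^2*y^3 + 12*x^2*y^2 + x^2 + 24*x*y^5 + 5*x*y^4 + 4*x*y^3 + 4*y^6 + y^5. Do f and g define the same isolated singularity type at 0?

Yes.

The Hessian of f at 0 is [[2, 0], [0, 0]] with rank 1, so corank 1. A Groebner basis of the Jacobian ideal J(f) in C{x,y} is {y^4, x}; counting standard monomials gives mu = 4. Corank 1: A-series; mu = 4 gives A_4. The Hessian of g at 0 is [[2, 0], [0, 0]] with rank 1, so corank 1. A Groebner basis of the Jacobian ideal J(g) in C{x,y} is {x/2 + y^3, x^2, x*y}; counting standard monomials gives mu = 4. Corank 1: A-series; mu = 4 gives A_4. Both have type A_4, hence right-equivalent.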